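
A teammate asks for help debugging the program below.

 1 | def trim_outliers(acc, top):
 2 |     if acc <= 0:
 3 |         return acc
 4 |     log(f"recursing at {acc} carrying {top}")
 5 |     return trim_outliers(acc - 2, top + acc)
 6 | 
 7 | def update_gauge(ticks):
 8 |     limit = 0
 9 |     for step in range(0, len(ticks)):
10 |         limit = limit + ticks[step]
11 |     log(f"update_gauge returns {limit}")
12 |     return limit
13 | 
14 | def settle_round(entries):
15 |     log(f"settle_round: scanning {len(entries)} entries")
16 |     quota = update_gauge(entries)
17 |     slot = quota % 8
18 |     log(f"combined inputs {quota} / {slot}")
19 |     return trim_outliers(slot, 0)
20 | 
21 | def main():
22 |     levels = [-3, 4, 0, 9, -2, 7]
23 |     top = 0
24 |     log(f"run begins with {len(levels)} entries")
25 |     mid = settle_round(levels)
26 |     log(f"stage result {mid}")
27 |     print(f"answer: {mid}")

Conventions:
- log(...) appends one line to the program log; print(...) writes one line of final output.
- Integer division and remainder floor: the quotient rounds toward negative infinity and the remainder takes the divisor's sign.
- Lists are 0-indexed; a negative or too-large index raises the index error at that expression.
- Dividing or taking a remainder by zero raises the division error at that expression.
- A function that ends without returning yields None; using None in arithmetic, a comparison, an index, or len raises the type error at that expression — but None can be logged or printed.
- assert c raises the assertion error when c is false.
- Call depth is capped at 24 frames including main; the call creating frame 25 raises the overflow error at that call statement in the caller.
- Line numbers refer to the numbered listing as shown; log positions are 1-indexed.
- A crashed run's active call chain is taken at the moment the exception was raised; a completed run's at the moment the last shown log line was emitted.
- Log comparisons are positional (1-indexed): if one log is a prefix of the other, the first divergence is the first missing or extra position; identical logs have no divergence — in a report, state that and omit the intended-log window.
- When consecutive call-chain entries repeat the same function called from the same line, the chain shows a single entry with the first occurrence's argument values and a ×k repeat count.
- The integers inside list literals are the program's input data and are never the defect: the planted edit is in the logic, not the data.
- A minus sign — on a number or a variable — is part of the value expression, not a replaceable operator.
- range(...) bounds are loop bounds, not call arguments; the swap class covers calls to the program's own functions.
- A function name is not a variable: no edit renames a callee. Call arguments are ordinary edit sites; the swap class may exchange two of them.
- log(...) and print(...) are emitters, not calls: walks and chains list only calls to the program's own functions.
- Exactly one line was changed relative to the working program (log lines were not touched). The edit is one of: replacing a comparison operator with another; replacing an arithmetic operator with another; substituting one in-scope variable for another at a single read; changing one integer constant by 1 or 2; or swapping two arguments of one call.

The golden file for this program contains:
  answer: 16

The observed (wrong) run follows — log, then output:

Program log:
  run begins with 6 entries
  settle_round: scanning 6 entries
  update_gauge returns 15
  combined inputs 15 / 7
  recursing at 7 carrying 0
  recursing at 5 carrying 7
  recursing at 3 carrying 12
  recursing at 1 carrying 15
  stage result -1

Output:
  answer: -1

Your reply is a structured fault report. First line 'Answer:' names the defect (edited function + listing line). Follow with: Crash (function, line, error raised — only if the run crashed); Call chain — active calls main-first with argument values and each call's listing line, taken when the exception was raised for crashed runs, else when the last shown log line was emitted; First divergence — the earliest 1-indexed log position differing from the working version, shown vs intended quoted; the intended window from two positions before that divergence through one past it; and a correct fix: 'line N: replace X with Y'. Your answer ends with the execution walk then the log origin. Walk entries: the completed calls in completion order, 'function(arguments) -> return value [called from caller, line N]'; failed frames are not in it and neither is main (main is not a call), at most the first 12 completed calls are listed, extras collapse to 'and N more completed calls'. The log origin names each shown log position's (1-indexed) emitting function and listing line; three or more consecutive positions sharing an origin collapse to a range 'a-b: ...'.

Answer: the defect is in trim_outliers at line 3.
The tell: At log position 9 the runs split — shown 'stage result -1', but the working version logs 'stage result 16'.
Call chain: main.
First divergence: position 9 — the shown line 'stage result -1' should read 'stage result 16'.
Intended log window:
  7: recursing at 3 carrying 12
  8: recursing at 1 carrying 15
  9: stage result 16
Execution walk:
  update_gauge([-3, 4, 0, 9, -2, 7]) -> 15  [called from settle_round, line 16]
  trim_outliers(-1, 16) -> -1  [called from trim_outliers, line 5]
  trim_outliers(1, 15) -> -1  [called from trim_outliers, line 5]
  trim_outliers(3, 12) -> -1  [called from trim_outliers, line 5]
  trim_outliers(5, 7) -> -1  [called from trim_outliers, line 5]
  trim_outliers(7, 0) -> -1  [called from settle_round, line 19]
  settle_round([-3, 4, 0, 9, -2, 7]) -> -1  [called from main, line 25]
Log line origins:
  1: from main, line 24
  2: from settle_round, line 15
  3: from update_gauge, line 11
  4: from settle_round, line 18
  5-8: from trim_outliers, line 4
  9: from main, line 26
A correct fix: line 3: replace `acc` with `top`.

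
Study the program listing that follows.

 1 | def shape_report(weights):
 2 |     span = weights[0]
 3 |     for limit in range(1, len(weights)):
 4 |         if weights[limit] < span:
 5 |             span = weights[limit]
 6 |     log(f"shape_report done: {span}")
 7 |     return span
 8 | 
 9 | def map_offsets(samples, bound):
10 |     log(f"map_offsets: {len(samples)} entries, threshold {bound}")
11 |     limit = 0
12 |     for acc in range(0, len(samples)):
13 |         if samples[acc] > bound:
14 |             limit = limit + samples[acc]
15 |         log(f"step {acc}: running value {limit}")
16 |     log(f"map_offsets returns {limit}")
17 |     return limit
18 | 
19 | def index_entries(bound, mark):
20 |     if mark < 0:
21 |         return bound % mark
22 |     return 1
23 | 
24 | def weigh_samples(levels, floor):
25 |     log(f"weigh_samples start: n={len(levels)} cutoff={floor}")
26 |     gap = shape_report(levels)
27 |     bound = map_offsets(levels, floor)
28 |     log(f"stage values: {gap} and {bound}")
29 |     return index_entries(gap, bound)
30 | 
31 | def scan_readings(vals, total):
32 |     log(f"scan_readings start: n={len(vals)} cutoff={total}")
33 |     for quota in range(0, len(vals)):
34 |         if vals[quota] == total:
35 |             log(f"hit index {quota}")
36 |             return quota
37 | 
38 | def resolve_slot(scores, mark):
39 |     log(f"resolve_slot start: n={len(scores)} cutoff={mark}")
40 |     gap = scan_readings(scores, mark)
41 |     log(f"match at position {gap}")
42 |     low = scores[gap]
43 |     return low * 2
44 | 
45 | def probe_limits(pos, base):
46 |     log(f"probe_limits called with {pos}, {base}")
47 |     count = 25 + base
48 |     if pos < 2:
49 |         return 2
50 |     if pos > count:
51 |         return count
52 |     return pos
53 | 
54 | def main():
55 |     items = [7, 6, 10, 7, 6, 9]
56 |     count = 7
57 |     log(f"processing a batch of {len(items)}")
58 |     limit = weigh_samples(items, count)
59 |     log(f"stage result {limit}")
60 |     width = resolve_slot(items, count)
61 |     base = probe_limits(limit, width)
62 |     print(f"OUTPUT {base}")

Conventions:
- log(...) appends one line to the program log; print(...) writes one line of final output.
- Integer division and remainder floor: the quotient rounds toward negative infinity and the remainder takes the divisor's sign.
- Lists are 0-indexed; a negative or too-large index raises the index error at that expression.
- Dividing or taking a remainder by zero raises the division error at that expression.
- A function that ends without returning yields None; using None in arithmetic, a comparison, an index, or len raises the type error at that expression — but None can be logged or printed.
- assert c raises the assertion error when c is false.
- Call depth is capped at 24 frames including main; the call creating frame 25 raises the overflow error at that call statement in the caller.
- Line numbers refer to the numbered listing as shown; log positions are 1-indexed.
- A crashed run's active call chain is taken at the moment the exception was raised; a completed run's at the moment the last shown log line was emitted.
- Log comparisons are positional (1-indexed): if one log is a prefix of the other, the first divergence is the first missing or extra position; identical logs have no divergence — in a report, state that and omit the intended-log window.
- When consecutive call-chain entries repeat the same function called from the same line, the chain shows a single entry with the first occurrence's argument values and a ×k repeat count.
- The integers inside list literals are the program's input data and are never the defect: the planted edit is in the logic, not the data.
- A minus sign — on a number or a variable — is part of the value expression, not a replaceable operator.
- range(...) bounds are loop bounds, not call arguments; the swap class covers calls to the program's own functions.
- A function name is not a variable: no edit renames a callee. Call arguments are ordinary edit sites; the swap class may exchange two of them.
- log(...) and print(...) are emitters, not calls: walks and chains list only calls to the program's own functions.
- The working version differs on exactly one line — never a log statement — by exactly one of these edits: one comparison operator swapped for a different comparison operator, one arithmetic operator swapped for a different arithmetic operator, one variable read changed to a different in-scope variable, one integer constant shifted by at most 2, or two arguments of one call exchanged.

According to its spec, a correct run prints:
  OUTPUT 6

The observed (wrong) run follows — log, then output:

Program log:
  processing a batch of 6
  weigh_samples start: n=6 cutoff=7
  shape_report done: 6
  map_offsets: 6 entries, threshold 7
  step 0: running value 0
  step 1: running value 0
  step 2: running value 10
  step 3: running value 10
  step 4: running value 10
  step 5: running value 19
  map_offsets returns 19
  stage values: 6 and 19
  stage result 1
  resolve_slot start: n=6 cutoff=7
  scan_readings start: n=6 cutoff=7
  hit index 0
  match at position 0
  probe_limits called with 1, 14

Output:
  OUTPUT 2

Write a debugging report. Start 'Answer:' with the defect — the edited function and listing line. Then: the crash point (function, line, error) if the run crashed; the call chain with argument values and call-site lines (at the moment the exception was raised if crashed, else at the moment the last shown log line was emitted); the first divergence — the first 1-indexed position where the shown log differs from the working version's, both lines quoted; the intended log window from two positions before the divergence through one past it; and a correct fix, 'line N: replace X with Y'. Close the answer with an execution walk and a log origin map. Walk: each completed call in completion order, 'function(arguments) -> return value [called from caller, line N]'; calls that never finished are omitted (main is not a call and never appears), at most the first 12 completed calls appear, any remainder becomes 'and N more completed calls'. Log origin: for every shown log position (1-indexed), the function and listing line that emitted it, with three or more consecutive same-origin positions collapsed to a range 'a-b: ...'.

Answer: the defect is in index_entries at line 20.
Key observation: Log line 13 is where behavior first shows: 'stage result 1' appears instead of 'stage result 6'.
Call chain: main -> probe_limits(1, 14) (called at line 61).
First divergence: position 13 — shown 'stage result 1', intended 'stage result 6'.
Intended log window:
  11: map_offsets returns 19
  12: stage values: 6 and 19
  13: stage result 6
  14: resolve_slot start: n=6 cutoff=7
Execution walk:
  shape_report([7, 6, 10, 7, 6, 9]) -> 6  [called from weigh_samples, line 26]
  map_offsets([7, 6, 10, 7, 6, 9], 7) -> 19  [called from weigh_samples, line 27]
  index_entries(6, 19) -> 1  [called from weigh_samples, line 29]
  weigh_samples([7, 6, 10, 7, 6, 9], 7) -> 1  [called from main, line 58]
  scan_readings([7, 6, 10, 7, 6, 9], 7) -> 0  [called from resolve_slot, line 40]
  resolve_slot([7, 6, 10, 7, 6, 9], 7) -> 14  [called from main, line 60]
  probe_limits(1, 14) -> 2  [called from main, line 61]
Log origin:
  1: emitted by main (line 57)
  2: emitted by weigh_samples (line 25)
  3: emitted by shape_report (line 6)
  4: emitted by map_offsets (line 10)
  5-10: emitted by map_offsets (line 15)
  11: emitted by map_offsets (line 16)
  12: emitted by weigh_samples (line 28)
  13: emitted by main (line 59)
  14: emitted by resolve_slot (line 39)
  15: emitted by scan_readings (line 32)
  16: emitted by scan_readings (line 35)
  17: emitted by resolve_slot (line 41)
  18: emitted by probe_limits (line 46)
A correct fix: line 20: replace `<` with `!=`.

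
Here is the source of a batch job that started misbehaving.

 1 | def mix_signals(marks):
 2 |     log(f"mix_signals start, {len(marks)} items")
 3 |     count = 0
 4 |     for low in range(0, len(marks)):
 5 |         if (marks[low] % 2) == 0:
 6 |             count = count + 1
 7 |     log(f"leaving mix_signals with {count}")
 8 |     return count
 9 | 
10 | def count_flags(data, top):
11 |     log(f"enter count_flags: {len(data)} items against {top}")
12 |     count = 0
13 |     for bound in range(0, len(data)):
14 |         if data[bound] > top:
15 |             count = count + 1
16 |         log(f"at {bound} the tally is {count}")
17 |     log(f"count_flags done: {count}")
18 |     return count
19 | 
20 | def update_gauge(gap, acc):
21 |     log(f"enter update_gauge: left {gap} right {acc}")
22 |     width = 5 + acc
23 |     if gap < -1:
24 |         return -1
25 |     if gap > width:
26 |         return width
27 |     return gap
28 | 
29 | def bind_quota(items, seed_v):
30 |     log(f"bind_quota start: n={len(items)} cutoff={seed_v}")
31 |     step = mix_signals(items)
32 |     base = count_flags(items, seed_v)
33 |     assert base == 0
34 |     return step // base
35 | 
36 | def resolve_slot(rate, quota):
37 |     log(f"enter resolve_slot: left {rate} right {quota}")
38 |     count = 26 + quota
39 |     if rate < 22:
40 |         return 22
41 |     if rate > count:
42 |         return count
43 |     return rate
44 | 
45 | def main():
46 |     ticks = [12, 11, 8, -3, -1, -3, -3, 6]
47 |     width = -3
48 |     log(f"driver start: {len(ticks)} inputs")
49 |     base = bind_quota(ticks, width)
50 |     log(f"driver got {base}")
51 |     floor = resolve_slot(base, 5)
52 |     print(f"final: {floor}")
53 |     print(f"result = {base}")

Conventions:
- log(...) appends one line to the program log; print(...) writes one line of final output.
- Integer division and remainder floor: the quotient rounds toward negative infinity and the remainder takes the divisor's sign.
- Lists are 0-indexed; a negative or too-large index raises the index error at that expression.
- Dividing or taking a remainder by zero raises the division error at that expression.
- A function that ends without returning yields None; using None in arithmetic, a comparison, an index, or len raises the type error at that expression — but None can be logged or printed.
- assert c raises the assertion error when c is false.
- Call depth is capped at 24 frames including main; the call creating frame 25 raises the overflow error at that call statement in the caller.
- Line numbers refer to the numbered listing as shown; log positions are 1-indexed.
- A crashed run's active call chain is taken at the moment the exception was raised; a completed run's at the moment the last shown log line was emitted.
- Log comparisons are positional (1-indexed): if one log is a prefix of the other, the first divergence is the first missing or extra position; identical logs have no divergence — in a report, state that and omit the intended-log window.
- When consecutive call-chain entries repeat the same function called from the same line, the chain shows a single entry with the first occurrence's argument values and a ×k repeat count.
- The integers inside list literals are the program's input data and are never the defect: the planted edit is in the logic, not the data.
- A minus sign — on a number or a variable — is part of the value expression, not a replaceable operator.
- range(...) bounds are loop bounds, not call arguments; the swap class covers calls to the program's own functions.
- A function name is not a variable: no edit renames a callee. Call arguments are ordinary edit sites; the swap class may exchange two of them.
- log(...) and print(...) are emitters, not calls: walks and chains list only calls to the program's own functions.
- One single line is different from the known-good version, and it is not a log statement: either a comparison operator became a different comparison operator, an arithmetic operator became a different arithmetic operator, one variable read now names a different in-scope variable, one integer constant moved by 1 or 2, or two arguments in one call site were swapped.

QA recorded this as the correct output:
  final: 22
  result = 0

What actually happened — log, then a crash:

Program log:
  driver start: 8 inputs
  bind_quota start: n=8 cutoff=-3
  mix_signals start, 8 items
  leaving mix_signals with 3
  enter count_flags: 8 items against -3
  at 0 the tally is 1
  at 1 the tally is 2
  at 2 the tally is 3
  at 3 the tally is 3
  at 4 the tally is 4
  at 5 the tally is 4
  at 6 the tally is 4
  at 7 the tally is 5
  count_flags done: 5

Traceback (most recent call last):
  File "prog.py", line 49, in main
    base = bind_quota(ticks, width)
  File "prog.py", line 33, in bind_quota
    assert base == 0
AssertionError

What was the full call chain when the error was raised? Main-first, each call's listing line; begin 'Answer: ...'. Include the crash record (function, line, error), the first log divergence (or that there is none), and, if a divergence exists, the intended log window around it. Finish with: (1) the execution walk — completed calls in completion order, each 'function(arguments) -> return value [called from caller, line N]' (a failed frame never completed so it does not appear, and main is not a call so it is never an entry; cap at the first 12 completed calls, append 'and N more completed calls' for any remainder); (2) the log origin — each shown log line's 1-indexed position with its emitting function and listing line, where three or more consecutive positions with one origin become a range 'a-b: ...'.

Answer: main -> bind_quota (called at line 49).
Core observation: Only 14 log lines were emitted before the run died; the intended continuation was 'driver got 0'.
Crash: bind_quota, line 33, AssertionError.
First divergence: position 15 — the faulty run's log ends after 14 lines; the working version continues with 'driver got 0'.
Intended log window:
  13: at 7 the tally is 5
  14: count_flags done: 5
  15: driver got 0
  16: enter resolve_slot: left 0 right 5
Execution walk:
  mix_signals([12, 11, 8, -3, -1, -3, -3, 6]) -> 3  [called from bind_quota, line 31]
  count_flags([12, 11, 8, -3, -1, -3, -3, 6], -3) -> 5  [called from bind_quota, line 32]
Log origins:
  1: emitted by main (line 48)
  2: emitted by bind_quota (line 30)
  3: emitted by mix_signals (line 2)
  4: emitted by mix_signals (line 7)
  5: emitted by count_flags (line 11)
  6-13: emitted by count_flags (line 16)
  14: emitted by count_flags (line 17)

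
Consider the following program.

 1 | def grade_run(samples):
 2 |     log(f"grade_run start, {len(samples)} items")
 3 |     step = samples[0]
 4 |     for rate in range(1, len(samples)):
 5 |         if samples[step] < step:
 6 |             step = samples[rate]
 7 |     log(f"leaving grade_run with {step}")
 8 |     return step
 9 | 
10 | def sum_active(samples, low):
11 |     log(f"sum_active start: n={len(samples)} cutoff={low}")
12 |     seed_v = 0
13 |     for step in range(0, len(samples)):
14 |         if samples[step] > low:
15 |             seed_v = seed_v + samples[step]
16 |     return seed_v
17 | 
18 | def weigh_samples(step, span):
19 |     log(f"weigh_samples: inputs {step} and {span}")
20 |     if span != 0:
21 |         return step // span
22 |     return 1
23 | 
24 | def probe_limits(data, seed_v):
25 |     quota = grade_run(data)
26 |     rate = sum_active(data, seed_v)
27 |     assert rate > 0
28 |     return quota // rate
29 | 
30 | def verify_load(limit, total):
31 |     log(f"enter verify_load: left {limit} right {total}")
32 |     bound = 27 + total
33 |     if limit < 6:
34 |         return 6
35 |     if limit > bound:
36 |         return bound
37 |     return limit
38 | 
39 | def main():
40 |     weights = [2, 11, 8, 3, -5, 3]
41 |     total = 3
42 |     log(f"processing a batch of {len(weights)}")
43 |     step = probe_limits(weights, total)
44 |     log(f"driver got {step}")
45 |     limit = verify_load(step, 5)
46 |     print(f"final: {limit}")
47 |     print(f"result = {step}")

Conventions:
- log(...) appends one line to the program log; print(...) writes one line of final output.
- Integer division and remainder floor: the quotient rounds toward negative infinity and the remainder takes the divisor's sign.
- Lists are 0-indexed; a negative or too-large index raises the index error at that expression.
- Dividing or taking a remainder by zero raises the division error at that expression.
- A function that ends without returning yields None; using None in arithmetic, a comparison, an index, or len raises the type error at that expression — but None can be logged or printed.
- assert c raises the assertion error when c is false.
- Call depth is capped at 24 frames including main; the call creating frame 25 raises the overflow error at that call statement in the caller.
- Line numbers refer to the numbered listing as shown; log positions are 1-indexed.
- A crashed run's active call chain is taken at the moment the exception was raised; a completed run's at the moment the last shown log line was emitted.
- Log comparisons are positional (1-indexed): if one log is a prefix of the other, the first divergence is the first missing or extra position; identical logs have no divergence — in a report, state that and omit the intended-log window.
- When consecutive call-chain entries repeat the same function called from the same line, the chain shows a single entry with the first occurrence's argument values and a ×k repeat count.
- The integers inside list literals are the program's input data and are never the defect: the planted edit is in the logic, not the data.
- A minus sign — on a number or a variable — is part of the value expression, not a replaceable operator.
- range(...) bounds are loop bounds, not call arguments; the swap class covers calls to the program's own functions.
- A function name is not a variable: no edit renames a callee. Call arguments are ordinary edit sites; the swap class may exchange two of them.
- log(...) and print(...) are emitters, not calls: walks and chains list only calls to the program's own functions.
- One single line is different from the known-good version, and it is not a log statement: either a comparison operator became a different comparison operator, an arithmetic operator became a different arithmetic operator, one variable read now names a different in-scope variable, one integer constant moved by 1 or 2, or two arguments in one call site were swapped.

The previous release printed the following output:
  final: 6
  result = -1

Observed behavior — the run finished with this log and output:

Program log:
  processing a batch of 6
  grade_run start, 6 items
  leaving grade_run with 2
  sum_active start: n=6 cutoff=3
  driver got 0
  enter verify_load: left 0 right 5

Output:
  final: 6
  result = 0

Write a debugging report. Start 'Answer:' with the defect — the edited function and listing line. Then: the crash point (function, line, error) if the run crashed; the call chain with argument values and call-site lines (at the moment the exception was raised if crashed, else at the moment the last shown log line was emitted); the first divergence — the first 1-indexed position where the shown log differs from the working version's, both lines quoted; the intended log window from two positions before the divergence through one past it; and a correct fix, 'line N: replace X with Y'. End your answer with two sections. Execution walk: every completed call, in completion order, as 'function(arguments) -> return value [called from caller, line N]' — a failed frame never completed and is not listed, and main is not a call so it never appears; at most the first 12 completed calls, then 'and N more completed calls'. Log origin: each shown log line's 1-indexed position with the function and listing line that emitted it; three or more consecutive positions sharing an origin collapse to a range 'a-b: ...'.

Answer: the defect is in grade_run at line 5.
Core observation: The earliest visible damage is log position 3 — 'leaving grade_run with 2' rather than the intended 'leaving grade_run with -5'.
Call chain: main -> verify_load(0, 5) (called at line 45).
First divergence: position 3; shown 'leaving grade_run with 2' vs intended 'leaving grade_run with -5'.
Intended log window:
  1: processing a batch of 6
  2: grade_run start, 6 items
  3: leaving grade_run with -5
  4: sum_active start: n=6 cutoff=3
Execution walk:
  grade_run([2, 11, 8, 3, -5, 3]) -> 2  [called from probe_limits, line 25]
  sum_active([2, 11, 8, 3, -5, 3], 3) -> 19  [called from probe_limits, line 26]
  probe_limits([2, 11, 8, 3, -5, 3], 3) -> 0  [called from main, line 43]
  verify_load(0, 5) -> 6  [called from main, line 45]
Log origins:
  1: logged in main at line 42
  2: logged in grade_run at line 2
  3: logged in grade_run at line 7
  4: logged in sum_active at line 11
  5: logged in main at line 44
  6: logged in verify_load at line 31
A correct fix: line 5: replace `samples[step]` with `samples[rate]`.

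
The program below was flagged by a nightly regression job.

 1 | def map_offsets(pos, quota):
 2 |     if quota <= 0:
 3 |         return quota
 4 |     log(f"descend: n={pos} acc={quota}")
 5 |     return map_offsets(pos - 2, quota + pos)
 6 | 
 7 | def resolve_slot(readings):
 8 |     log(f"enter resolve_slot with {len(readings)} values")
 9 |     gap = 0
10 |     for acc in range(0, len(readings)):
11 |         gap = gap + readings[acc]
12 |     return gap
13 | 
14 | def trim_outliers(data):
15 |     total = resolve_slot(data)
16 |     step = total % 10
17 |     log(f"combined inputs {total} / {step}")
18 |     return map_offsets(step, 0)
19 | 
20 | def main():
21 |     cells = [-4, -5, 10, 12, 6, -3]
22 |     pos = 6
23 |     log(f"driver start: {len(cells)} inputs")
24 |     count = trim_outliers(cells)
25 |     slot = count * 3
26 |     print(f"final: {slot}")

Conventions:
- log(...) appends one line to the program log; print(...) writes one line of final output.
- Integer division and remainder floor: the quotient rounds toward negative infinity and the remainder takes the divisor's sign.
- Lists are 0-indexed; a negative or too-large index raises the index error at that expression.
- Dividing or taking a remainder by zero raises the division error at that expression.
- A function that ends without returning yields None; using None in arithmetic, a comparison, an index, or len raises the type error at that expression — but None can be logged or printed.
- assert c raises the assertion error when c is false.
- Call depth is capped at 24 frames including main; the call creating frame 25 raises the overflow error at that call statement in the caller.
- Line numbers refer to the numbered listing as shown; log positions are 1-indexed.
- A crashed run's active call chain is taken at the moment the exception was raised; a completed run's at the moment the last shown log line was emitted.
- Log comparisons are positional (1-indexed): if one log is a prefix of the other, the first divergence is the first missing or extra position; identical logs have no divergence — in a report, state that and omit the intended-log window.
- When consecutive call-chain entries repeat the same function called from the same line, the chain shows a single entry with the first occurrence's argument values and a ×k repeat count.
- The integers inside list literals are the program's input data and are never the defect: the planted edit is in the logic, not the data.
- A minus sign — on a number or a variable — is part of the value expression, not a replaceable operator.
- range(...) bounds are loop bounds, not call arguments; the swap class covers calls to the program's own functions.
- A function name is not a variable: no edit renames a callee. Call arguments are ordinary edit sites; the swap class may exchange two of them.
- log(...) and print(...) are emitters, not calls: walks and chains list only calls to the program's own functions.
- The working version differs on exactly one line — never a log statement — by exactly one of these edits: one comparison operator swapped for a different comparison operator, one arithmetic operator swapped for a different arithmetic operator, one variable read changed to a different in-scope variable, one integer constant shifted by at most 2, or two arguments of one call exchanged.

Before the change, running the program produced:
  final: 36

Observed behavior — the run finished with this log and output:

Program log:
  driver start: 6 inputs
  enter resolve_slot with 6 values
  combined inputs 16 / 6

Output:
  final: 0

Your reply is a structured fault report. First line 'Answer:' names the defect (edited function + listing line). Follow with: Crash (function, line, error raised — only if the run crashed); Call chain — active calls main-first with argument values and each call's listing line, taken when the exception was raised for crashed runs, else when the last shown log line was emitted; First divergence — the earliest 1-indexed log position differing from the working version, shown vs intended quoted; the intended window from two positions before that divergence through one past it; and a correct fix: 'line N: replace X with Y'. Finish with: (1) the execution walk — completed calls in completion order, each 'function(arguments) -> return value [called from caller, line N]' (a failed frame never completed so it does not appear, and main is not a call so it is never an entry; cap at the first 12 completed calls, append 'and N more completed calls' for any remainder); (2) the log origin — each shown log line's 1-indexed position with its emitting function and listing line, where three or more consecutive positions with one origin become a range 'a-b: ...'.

Answer: the defect is in map_offsets at line 2.
The tell: The shown log is a 3-line prefix of the intended one, whose next entry is 'descend: n=6 acc=0'.
Call chain: main -> trim_outliers([-4, -5, 10, 12, 6, -3]) (called at line 24).
First divergence: position 4 (shown log ended at 3 lines; the working version continues: 'descend: n=6 acc=0').
Intended log window:
  2: enter resolve_slot with 6 values
  3: combined inputs 16 / 6
  4: descend: n=6 acc=0
  5: descend: n=4 acc=6
Execution walk:
  resolve_slot([-4, -5, 10, 12, 6, -3]) -> 16  [called from trim_outliers, line 15]
  map_offsets(6, 0) -> 0  [called from trim_outliers, line 18]
  trim_outliers([-4, -5, 10, 12, 6, -3]) -> 0  [called from main, line 24]
Log line origins:
  1: logged in main at line 23
  2: logged in resolve_slot at line 8
  3: logged in trim_outliers at line 17
A correct fix: line 2: replace `quota` with `pos`.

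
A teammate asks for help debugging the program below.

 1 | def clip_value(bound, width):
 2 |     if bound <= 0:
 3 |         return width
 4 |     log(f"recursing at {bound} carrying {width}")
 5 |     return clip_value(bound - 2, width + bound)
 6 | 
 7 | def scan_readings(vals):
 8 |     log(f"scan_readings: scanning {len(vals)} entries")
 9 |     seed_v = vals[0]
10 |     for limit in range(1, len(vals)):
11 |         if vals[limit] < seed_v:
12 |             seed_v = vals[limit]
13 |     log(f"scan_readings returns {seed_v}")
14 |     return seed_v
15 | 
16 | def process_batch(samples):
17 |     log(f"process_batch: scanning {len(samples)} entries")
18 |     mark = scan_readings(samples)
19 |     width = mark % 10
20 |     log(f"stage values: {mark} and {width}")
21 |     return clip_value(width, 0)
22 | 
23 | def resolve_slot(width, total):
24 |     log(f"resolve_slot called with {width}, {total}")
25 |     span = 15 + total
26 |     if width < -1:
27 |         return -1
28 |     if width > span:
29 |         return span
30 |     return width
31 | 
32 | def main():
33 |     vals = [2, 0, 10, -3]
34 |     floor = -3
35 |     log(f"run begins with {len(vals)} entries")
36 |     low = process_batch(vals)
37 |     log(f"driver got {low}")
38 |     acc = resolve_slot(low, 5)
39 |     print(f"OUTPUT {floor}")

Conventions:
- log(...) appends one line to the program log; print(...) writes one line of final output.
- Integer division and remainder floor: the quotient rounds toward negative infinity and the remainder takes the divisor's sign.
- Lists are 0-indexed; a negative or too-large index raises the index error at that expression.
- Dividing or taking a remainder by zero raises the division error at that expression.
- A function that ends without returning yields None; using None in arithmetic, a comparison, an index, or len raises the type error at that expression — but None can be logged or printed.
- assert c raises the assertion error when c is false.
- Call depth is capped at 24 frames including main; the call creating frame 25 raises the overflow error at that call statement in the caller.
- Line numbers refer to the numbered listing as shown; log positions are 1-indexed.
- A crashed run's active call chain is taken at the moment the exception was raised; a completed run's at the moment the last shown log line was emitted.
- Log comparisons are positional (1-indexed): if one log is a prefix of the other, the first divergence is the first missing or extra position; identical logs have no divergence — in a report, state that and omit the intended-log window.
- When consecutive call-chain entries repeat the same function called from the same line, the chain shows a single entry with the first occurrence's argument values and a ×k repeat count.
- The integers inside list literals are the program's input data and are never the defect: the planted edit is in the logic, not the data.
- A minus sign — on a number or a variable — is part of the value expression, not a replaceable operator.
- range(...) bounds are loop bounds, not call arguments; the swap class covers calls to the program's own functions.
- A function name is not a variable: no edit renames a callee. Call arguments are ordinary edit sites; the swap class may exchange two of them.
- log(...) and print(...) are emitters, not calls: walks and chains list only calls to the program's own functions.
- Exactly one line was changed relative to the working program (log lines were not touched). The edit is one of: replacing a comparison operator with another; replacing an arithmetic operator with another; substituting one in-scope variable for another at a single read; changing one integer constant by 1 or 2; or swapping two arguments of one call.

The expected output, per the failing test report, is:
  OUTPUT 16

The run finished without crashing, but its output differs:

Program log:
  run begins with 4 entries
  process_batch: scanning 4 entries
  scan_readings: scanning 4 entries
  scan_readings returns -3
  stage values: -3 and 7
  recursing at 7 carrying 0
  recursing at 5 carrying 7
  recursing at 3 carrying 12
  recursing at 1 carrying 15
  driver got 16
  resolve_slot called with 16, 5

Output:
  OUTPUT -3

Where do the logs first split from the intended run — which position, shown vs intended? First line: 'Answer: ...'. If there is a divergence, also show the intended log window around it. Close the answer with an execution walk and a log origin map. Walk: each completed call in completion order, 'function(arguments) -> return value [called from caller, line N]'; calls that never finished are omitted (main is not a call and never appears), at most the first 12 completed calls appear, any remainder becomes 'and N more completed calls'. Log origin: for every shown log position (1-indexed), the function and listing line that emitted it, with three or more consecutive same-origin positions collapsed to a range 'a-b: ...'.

Answer: there is none — every log position agrees.
Execution walk:
  scan_readings([2, 0, 10, -3]) -> -3  [called from process_batch, line 18]
  clip_value(-1, 16) -> 16  [called from clip_value, line 5]
  clip_value(1, 15) -> 16  [called from clip_value, line 5]
  clip_value(3, 12) -> 16  [called from clip_value, line 5]
  clip_value(5, 7) -> 16  [called from clip_value, line 5]
  clip_value(7, 0) -> 16  [called from process_batch, line 21]
  process_batch([2, 0, 10, -3]) -> 16  [called from main, line 36]
  resolve_slot(16, 5) -> 16  [called from main, line 38]
Log origin:
  1: from main, line 35
  2: from process_batch, line 17
  3: from scan_readings, line 8
  4: from scan_readings, line 13
  5: from process_batch, line 20
  6-9: from clip_value, line 4
  10: from main, line 37
  11: from resolve_slot, line 24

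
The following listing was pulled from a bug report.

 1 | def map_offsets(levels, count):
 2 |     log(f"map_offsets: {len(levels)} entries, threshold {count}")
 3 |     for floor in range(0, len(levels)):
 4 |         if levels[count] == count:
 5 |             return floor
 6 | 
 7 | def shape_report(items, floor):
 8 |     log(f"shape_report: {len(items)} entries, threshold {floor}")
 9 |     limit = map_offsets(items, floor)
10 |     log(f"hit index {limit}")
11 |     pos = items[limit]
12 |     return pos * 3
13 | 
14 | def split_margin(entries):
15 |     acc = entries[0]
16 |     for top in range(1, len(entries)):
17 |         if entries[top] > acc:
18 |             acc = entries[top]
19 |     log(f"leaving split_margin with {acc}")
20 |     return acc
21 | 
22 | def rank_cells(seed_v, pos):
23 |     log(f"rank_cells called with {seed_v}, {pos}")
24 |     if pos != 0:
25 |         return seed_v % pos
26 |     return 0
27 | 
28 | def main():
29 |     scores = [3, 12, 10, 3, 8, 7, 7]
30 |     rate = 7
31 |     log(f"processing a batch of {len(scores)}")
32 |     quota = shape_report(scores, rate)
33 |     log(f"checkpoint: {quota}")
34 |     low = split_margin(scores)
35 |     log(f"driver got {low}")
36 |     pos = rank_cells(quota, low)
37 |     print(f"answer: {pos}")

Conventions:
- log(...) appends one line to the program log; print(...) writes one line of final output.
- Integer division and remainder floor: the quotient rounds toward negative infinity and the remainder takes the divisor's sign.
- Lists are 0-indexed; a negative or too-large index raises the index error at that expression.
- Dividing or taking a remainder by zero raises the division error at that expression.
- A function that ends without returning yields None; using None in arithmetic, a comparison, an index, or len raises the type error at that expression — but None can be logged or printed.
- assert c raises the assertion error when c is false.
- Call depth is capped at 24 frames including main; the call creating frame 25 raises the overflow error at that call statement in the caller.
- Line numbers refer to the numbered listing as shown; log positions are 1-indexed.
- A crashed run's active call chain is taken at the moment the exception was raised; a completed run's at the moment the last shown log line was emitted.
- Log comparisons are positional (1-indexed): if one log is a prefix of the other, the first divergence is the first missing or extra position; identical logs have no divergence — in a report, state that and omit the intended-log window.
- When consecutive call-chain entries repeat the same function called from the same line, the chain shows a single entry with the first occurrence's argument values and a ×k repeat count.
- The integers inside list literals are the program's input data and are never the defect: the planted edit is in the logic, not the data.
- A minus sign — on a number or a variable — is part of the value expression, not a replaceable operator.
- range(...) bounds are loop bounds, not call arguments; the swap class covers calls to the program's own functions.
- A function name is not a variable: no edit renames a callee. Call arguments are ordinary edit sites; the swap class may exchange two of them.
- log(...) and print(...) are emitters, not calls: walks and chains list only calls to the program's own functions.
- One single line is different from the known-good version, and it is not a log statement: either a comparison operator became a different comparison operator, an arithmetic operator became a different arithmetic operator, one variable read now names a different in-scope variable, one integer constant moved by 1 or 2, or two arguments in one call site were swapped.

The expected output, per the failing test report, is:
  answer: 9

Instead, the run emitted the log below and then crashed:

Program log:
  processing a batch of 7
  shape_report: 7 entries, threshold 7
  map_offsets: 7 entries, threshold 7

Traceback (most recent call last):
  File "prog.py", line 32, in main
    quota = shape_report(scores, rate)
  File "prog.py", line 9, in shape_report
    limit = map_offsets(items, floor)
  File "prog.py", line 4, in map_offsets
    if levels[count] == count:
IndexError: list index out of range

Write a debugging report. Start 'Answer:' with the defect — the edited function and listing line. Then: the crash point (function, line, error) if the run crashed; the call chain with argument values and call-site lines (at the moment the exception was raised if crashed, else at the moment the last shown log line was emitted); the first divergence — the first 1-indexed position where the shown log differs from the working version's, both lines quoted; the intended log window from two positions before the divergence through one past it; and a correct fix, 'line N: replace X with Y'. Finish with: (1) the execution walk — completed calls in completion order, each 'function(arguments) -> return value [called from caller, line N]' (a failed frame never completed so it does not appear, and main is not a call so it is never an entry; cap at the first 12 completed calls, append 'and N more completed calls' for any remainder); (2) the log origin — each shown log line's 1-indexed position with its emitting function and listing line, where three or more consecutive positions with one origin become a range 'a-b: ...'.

Answer: the defect is in map_offsets at line 4.
Key fact: Only 3 log lines were emitted before the run died; the intended continuation was 'hit index 5'.
Crash: map_offsets, line 4, IndexError.
Call chain: main -> shape_report([3, 12, 10, 3, 8, 7, 7], 7) (called at line 32) -> map_offsets([3, 12, 10, 3, 8, 7, 7], 7) (called at line 9).
First divergence: position 4 — the faulty run's log ends after 3 lines; the working version continues with 'hit index 5'.
Intended log window:
  2: shape_report: 7 entries, threshold 7
  3: map_offsets: 7 entries, threshold 7
  4: hit index 5
  5: checkpoint: 21
Execution walk:
  (no call completed)
Log origins:
  1: emitted by main (line 31)
  2: emitted by shape_report (line 8)
  3: emitted by map_offsets (line 2)
A correct fix: line 4: replace `levels[count]` with `levels[floor]`.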